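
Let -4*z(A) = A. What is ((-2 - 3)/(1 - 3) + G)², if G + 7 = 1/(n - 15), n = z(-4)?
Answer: 1024/49 ≈ 20.898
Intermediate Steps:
z(A) = -A/4
n = 1 (n = -¼*(-4) = 1)
G = -99/14 (G = -7 + 1/(1 - 15) = -7 + 1/(-14) = -7 - 1/14 = -99/14 ≈ -7.0714)
((-2 - 3)/(1 - 3) + G)² = ((-2 - 3)/(1 - 3) - 99/14)² = (-5/(-2) - 99/14)² = (-5*(-½) - 99/14)² = (5/2 - 99/14)² = (-32/7)² = 1024/49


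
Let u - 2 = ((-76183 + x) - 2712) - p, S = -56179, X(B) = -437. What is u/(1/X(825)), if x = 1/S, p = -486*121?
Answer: 493140329838/56179 ≈ 8.7780e+6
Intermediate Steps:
p = -58806
x = -1/56179 (x = 1/(-56179) = -1/56179 ≈ -1.7800e-5)
u = -1128467574/56179 (u = 2 + (((-76183 - 1/56179) - 2712) - 1*(-58806)) = 2 + ((-4279884758/56179 - 2712) + 58806) = 2 + (-4432242206/56179 + 58806) = 2 - 1128579932/56179 = -1128467574/56179 ≈ -20087.)
u/(1/X(825)) = -1128467574/(56179*(1/(-437))) = -1128467574/(56179*(-1/437)) = -1128467574/56179*(-437) = 493140329838/56179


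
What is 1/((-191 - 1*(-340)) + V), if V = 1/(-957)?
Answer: 957/142592 ≈ 0.0067115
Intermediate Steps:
V = -1/957 ≈ -0.0010449
1/((-191 - 1*(-340)) + V) = 1/((-191 - 1*(-340)) - 1/957) = 1/((-191 + 340) - 1/957) = 1/(149 - 1/957) = 1/(142592/957) = 957/142592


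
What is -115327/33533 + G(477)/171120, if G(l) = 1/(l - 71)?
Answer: -8012310999907/2329695785760 ≈ -3.4392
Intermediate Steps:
G(l) = 1/(-71 + l)
-115327/33533 + G(477)/171120 = -115327/33533 + 1/((-71 + 477)*171120) = -115327*1/33533 + (1/171120)/406 = -115327/33533 + (1/406)*(1/171120) = -115327/33533 + 1/69474720 = -8012310999907/2329695785760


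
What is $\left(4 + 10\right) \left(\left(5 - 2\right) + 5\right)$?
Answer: $112$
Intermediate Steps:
$\left(4 + 10\right) \left(\left(5 - 2\right) + 5\right) = 14 \left(3 + 5\right) = 14 \cdot 8 = 112$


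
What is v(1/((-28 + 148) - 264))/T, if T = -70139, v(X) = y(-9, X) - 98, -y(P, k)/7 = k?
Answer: 14105/10100016 ≈ 0.0013965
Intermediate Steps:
y(P, k) = -7*k
v(X) = -98 - 7*X (v(X) = -7*X - 98 = -98 - 7*X)
v(1/((-28 + 148) - 264))/T = (-98 - 7/((-28 + 148) - 264))/(-70139) = (-98 - 7/(120 - 264))*(-1/70139) = (-98 - 7/(-144))*(-1/70139) = (-98 - 7*(-1/144))*(-1/70139) = (-98 + 7/144)*(-1/70139) = -14105/144*(-1/70139) = 14105/10100016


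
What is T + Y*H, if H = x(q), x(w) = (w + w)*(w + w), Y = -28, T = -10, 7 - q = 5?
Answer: -458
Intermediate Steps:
q = 2 (q = 7 - 1*5 = 7 - 5 = 2)
x(w) = 4*w**2 (x(w) = (2*w)*(2*w) = 4*w**2)
H = 16 (H = 4*2**2 = 4*4 = 16)
T + Y*H = -10 - 28*16 = -10 - 448 = -458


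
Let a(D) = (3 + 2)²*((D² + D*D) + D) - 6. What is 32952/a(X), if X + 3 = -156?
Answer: 10984/420023 ≈ 0.026151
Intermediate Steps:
X = -159 (X = -3 - 156 = -159)
a(D) = -6 + 25*D + 50*D² (a(D) = 5²*((D² + D²) + D) - 6 = 25*(2*D² + D) - 6 = 25*(D + 2*D²) - 6 = (25*D + 50*D²) - 6 = -6 + 25*D + 50*D²)
32952/a(X) = 32952/(-6 + 25*(-159) + 50*(-159)²) = 32952/(-6 - 3975 + 50*25281) = 32952/(-6 - 3975 + 1264050) = 32952/1260069 = 32952*(1/1260069) = 10984/420023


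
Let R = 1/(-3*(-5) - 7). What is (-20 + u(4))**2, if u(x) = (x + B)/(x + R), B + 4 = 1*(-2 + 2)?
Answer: 400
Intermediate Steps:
R = 1/8 (R = 1/(15 - 7) = 1/8 ≈ 0.12500)
B = -4 (B = -4 + 1*(-2 + 2) = -4 + 1*0 = -4 + 0 = -4)
u(x) = (-4 + x)/(1/8 + x) (u(x) = (x - 4)/(x + 1/8) = (-4 + x)/(1/8 + x))
(-20 + u(4))**2 = (-20 + 8*(-4 + 4)/(1 + 8*4))**2 = (-20 + 8*0/(1 + 32))**2 = (-20 + 8*0/33)**2 = (-20 + 8*(1/33)*0)**2 = (-20 + 0)**2 = (-20)**2 = 400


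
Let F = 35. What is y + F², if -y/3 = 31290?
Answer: -92645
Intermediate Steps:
y = -93870 (y = -3*31290 = -93870)
y + F² = -93870 + 35² = -93870 + 1225 = -92645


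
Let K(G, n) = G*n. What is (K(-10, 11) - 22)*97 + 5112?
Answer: -7692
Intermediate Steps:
(K(-10, 11) - 22)*97 + 5112 = (-10*11 - 22)*97 + 5112 = (-110 - 22)*97 + 5112 = -132*97 + 5112 = -12804 + 5112 = -7692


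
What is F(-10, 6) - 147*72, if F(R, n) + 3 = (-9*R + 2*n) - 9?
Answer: -10494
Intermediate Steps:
F(R, n) = -12 - 9*R + 2*n (F(R, n) = -3 + ((-9*R + 2*n) - 9) = -3 + (-9 - 9*R + 2*n) = -12 - 9*R + 2*n)
F(-10, 6) - 147*72 = (-12 - 9*(-10) + 2*6) - 147*72 = (-12 + 90 + 12) - 10584 = 90 - 10584 = -10494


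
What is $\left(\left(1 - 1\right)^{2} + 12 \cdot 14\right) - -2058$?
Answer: $2226$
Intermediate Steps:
$\left(\left(1 - 1\right)^{2} + 12 \cdot 14\right) - -2058 = \left(0^{2} + 168\right) + 2058 = \left(0 + 168\right) + 2058 = 168 + 2058 = 2226$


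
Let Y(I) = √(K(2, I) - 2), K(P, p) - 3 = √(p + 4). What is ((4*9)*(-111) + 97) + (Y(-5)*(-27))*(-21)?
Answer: -3899 + 567*√(1 + I) ≈ -3276.0 + 258.04*I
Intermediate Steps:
K(P, p) = 3 + √(4 + p) (K(P, p) = 3 + √(p + 4) = 3 + √(4 + p))
Y(I) = √(1 + √(4 + I)) (Y(I) = √((3 + √(4 + I)) - 2) = √(1 + √(4 + I)))
((4*9)*(-111) + 97) + (Y(-5)*(-27))*(-21) = ((4*9)*(-111) + 97) + (√(1 + √(4 - 5))*(-27))*(-21) = (36*(-111) + 97) + (√(1 + √(-1))*(-27))*(-21) = (-3996 + 97) + (√(1 + I)*(-27))*(-21) = -3899 - 27*√(1 + I)*(-21) = -3899 + 567*√(1 + I)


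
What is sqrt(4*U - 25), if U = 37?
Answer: sqrt(123) ≈ 11.091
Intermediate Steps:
sqrt(4*U - 25) = sqrt(4*37 - 25) = sqrt(148 - 25) = sqrt(123)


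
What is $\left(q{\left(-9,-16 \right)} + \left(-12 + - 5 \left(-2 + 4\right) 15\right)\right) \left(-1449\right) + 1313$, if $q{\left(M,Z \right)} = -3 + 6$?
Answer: $231704$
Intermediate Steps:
$q{\left(M,Z \right)} = 3$
$\left(q{\left(-9,-16 \right)} + \left(-12 + - 5 \left(-2 + 4\right) 15\right)\right) \left(-1449\right) + 1313 = \left(3 + \left(-12 + - 5 \left(-2 + 4\right) 15\right)\right) \left(-1449\right) + 1313 = \left(3 + \left(-12 + \left(-5\right) 2 \cdot 15\right)\right) \left(-1449\right) + 1313 = \left(3 - 162\right) \left(-1449\right) + 1313 = \left(-159\right) \left(-1449\right) + 1313 = 230391 + 1313 = 231704$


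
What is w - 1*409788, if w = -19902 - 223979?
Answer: -653669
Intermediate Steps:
w = -243881
w - 1*409788 = -243881 - 1*409788 = -243881 - 409788 = -653669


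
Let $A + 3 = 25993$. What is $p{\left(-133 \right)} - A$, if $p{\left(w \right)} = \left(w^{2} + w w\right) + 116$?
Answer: $9504$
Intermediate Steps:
$p{\left(w \right)} = 116 + 2 w^{2}$ ($p{\left(w \right)} = \left(w^{2} + w^{2}\right) + 116 = 2 w^{2} + 116 = 116 + 2 w^{2}$)
$A = 25990$ ($A = -3 + 25993 = 25990$)
$p{\left(-133 \right)} - A = \left(116 + 2 \left(-133\right)^{2}\right) - 25990 = \left(116 + 2 \cdot 17689\right) - 25990 = \left(116 + 35378\right) - 25990 = 35494 - 25990 = 9504$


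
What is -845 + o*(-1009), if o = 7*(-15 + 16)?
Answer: -7908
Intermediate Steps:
o = 7 (o = 7*1 = 7)
-845 + o*(-1009) = -845 + 7*(-1009) = -845 - 7063 = -7908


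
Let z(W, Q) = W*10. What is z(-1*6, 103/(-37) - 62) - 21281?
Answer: -21341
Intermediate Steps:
z(W, Q) = 10*W
z(-1*6, 103/(-37) - 62) - 21281 = 10*(-1*6) - 21281 = 10*(-6) - 21281 = -60 - 21281 = -21341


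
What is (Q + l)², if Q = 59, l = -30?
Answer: 841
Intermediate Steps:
(Q + l)² = (59 - 30)² = 29² = 841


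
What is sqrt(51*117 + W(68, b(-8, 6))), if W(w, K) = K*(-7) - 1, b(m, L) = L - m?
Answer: 6*sqrt(163) ≈ 76.603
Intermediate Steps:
W(w, K) = -1 - 7*K (W(w, K) = -7*K - 1 = -1 - 7*K)
sqrt(51*117 + W(68, b(-8, 6))) = sqrt(51*117 + (-1 - 7*(6 - 1*(-8)))) = sqrt(5967 + (-1 - 7*(6 + 8))) = sqrt(5967 + (-1 - 7*14)) = sqrt(5967 + (-1 - 98)) = sqrt(5967 - 99) = sqrt(5868) = 6*sqrt(163)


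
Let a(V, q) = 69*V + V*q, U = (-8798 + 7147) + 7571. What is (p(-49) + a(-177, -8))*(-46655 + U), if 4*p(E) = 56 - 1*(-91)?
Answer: 1753275135/4 ≈ 4.3832e+8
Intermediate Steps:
U = 5920 (U = -1651 + 7571 = 5920)
p(E) = 147/4 (p(E) = (56 - 1*(-91))/4 = (56 + 91)/4 = (1/4)*147 = 147/4)
(p(-49) + a(-177, -8))*(-46655 + U) = (147/4 - 177*(69 - 8))*(-46655 + 5920) = (147/4 - 177*61)*(-40735) = (147/4 - 10797)*(-40735) = -43041/4*(-40735) = 1753275135/4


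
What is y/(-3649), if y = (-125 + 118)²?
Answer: -49/3649 ≈ -0.013428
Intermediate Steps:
y = 49 (y = (-7)² = 49)
y/(-3649) = 49/(-3649) = 49*(-1/3649) = -49/3649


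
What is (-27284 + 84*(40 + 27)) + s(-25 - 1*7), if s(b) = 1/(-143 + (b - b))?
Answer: -3096809/143 ≈ -21656.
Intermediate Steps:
s(b) = -1/143 (s(b) = 1/(-143 + 0) = 1/(-143) = -1/143)
(-27284 + 84*(40 + 27)) + s(-25 - 1*7) = (-27284 + 84*(40 + 27)) - 1/143 = (-27284 + 84*67) - 1/143 = (-27284 + 5628) - 1/143 = -21656 - 1/143 = -3096809/143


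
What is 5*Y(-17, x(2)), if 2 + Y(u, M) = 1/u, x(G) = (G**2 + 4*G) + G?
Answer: -175/17 ≈ -10.294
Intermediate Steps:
x(G) = G**2 + 5*G
Y(u, M) = -2 + 1/u
5*Y(-17, x(2)) = 5*(-2 + 1/(-17)) = 5*(-2 - 1/17) = 5*(-35/17) = -175/17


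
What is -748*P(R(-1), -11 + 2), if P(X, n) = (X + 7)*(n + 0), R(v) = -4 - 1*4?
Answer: -6732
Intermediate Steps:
R(v) = -8 (R(v) = -4 - 4 = -8)
P(X, n) = n*(7 + X) (P(X, n) = (7 + X)*n = n*(7 + X))
-748*P(R(-1), -11 + 2) = -748*(-11 + 2)*(7 - 8) = -(-6732)*(-1) = -748*9 = -6732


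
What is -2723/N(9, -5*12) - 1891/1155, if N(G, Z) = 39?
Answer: -357646/5005 ≈ -71.458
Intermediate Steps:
-2723/N(9, -5*12) - 1891/1155 = -2723/39 - 1891/1155 = -357646/5005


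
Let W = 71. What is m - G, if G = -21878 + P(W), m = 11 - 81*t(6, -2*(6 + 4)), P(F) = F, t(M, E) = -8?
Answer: 22466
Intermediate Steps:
m = 659 (m = 11 - 81*(-8) = 11 + 648 = 659)
G = -21807 (G = -21878 + 71 = -21807)
m - G = 659 - 1*(-21807) = 659 + 21807 = 22466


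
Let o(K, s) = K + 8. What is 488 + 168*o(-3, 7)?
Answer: 1328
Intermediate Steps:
o(K, s) = 8 + K
488 + 168*o(-3, 7) = 488 + 168*(8 - 3) = 488 + 168*5 = 488 + 840 = 1328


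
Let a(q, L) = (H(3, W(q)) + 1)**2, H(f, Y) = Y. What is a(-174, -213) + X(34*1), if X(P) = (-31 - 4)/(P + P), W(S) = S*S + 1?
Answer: 62339495277/68 ≈ 9.1676e+8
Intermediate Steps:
W(S) = 1 + S**2 (W(S) = S**2 + 1 = 1 + S**2)
a(q, L) = (2 + q**2)**2 (a(q, L) = ((1 + q**2) + 1)**2 = (2 + q**2)**2)
X(P) = -35/(2*P) (X(P) = -35*1/(2*P) = -35/(2*P))
a(-174, -213) + X(34*1) = (2 + (-174)**2)**2 - 35/(2*(34*1)) = (2 + 30276)**2 - 35/2/34 = 30278**2 - 35/2*1/34 = 916757284 - 35/68 = 62339495277/68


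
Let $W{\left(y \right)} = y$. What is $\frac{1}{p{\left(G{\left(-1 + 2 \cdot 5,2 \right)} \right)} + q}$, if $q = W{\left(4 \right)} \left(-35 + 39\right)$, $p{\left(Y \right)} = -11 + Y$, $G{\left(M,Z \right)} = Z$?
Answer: $\frac{1}{7} \approx 0.14286$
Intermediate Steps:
$q = 16$ ($q = 4 \left(-35 + 39\right) = 4 \cdot 4 = 16$)
$\frac{1}{p{\left(G{\left(-1 + 2 \cdot 5,2 \right)} \right)} + q} = \frac{1}{\left(-11 + 2\right) + 16} = \frac{1}{-9 + 16} = \frac{1}{7}$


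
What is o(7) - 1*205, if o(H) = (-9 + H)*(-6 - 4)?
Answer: -185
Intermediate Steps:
o(H) = 90 - 10*H (o(H) = (-9 + H)*(-10) = 90 - 10*H)
o(7) - 1*205 = (90 - 10*7) - 1*205 = (90 - 70) - 205 = 20 - 205 = -185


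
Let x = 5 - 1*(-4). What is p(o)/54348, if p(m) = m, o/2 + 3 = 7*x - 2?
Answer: 29/13587 ≈ 0.0021344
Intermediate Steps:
x = 9 (x = 5 + 4 = 9)
o = 116 (o = -6 + 2*(7*9 - 2) = -6 + 2*(63 - 2) = -6 + 2*61 = -6 + 122 = 116)
p(o)/54348 = 116/54348 = 116*(1/54348) = 29/13587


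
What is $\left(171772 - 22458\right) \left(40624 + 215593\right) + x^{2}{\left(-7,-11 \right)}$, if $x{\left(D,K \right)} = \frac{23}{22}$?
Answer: $\frac{18516284007321}{484} \approx 3.8257 \cdot 10^{10}$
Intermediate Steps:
$x{\left(D,K \right)} = \frac{23}{22}$ ($x{\left(D,K \right)} = 23 \cdot \frac{1}{22} = \frac{23}{22}$)
$\left(171772 - 22458\right) \left(40624 + 215593\right) + x^{2}{\left(-7,-11 \right)} = \left(171772 - 22458\right) \left(40624 + 215593\right) + \left(\frac{23}{22}\right)^{2} = 149314 \cdot 256217 + \frac{529}{484} = 38256785138 + \frac{529}{484} = \frac{18516284007321}{484}$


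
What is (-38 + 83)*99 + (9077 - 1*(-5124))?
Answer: 18656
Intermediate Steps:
(-38 + 83)*99 + (9077 - 1*(-5124)) = 45*99 + (9077 + 5124) = 4455 + 14201 = 18656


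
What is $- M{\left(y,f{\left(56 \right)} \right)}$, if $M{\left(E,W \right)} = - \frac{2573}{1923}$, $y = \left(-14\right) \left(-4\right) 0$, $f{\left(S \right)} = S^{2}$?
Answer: $\frac{2573}{1923} \approx 1.338$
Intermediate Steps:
$y = 0$ ($y = 56 \cdot 0 = 0$)
$M{\left(E,W \right)} = - \frac{2573}{1923}$ ($M{\left(E,W \right)} = \left(-2573\right) \frac{1}{1923} = - \frac{2573}{1923}$)
$- M{\left(y,f{\left(56 \right)} \right)} = \left(-1\right) \left(- \frac{2573}{1923}\right) = \frac{2573}{1923}$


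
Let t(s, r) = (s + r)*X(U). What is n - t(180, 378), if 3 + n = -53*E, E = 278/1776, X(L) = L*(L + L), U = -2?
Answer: -3974063/888 ≈ -4475.3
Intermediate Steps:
X(L) = 2*L² (X(L) = L*(2*L) = 2*L²)
t(s, r) = 8*r + 8*s (t(s, r) = (s + r)*(2*(-2)²) = (r + s)*(2*4) = (r + s)*8 = 8*r + 8*s)
E = 139/888 (E = 278*(1/1776) = 139/888 ≈ 0.15653)
n = -10031/888 (n = -3 - 53*139/888 = -3 - 7367/888 = -10031/888 ≈ -11.296)
n - t(180, 378) = -10031/888 - (8*378 + 8*180) = -10031/888 - (3024 + 1440) = -10031/888 - 1*4464 = -10031/888 - 4464 = -3974063/888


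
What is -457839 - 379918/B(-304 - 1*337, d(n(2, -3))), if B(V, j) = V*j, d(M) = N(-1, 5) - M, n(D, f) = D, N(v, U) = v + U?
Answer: -293284840/641 ≈ -4.5754e+5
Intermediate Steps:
N(v, U) = U + v
d(M) = 4 - M (d(M) = (5 - 1) - M = 4 - M)
-457839 - 379918/B(-304 - 1*337, d(n(2, -3))) = -457839 - 379918*1/((-304 - 1*337)*(4 - 1*2)) = -457839 - 379918*1/((-304 - 337)*(4 - 2)) = -457839 - 379918/((-641*2)) = -457839 - 379918/(-1282) = -457839 - 379918*(-1/1282) = -457839 + 189959/641 = -293284840/641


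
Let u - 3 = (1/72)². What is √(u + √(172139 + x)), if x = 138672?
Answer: √(15553 + 5184*√310811)/72 ≈ 23.675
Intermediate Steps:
u = 15553/5184 (u = 3 + (1/72)² = 3 + 1/5184 = 15553/5184 ≈ 3.0002)
√(u + √(172139 + x)) = √(15553/5184 + √(172139 + 138672)) = √(15553/5184 + √310811)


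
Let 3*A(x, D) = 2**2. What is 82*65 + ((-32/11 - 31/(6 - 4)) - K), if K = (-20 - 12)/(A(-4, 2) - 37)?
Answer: 12501373/2354 ≈ 5310.7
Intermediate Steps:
A(x, D) = 4/3 (A(x, D) = (1/3)*2**2 = (1/3)*4 = 4/3)
K = 96/107 (K = (-20 - 12)/(4/3 - 37) = -32/(-107/3) = -32*(-3/107) = 96/107 ≈ 0.89720)
82*65 + ((-32/11 - 31/(6 - 4)) - K) = 82*65 + ((-32/11 - 31/(6 - 4)) - 1*96/107) = 5330 + ((-32*1/11 - 31/2) - 96/107) = 5330 + ((-32/11 - 31*1/2) - 96/107) = 5330 + ((-32/11 - 31/2) - 96/107) = 5330 + (-405/22 - 96/107) = 5330 - 45447/2354 = 12501373/2354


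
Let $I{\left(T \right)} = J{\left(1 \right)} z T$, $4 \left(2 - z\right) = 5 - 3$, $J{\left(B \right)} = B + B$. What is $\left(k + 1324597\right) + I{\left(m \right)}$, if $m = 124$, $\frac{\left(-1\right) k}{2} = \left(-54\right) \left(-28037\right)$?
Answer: $-1703027$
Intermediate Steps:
$k = -3027996$ ($k = - 2 \left(\left(-54\right) \left(-28037\right)\right) = \left(-2\right) 1513998 = -3027996$)
$J{\left(B \right)} = 2 B$
$z = \frac{3}{2}$ ($z = 2 - \frac{5 - 3}{4} = 2 - \frac{1}{2} = \frac{3}{2} \approx 1.5$)
$I{\left(T \right)} = 3 T$ ($I{\left(T \right)} = 2 \cdot 1 \cdot \frac{3}{2} T = 2 \cdot \frac{3}{2} T = 3 T$)
$\left(k + 1324597\right) + I{\left(m \right)} = \left(-3027996 + 1324597\right) + 3 \cdot 124 = -1703399 + 372 = -1703027$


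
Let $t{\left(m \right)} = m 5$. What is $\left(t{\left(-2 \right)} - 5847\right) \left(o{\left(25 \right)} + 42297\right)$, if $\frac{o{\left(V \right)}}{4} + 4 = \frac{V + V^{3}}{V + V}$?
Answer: $-254972781$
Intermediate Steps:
$o{\left(V \right)} = -16 + \frac{2 \left(V + V^{3}\right)}{V}$ ($o{\left(V \right)} = -16 + 4 \frac{V + V^{3}}{V + V} = -16 + 4 \frac{V + V^{3}}{2 V} = -16 + \frac{2 \left(V + V^{3}\right)}{V}$)
$t{\left(m \right)} = 5 m$
$\left(t{\left(-2 \right)} - 5847\right) \left(o{\left(25 \right)} + 42297\right) = \left(5 \left(-2\right) - 5847\right) \left(\left(-14 + 2 \cdot 25^{2}\right) + 42297\right) = \left(-10 - 5847\right) \left(\left(-14 + 2 \cdot 625\right) + 42297\right) = - 5857 \left(\left(-14 + 1250\right) + 42297\right) = - 5857 \left(1236 + 42297\right) = \left(-5857\right) 43533 = -254972781$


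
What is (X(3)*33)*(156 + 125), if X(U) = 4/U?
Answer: 12364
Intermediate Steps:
(X(3)*33)*(156 + 125) = ((4/3)*33)*(156 + 125) = ((4*(1/3))*33)*281 = ((4/3)*33)*281 = 44*281 = 12364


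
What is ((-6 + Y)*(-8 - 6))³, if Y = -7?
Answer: 6028568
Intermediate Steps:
((-6 + Y)*(-8 - 6))³ = ((-6 - 7)*(-8 - 6))³ = (-13*(-14))³ = 182³ = 6028568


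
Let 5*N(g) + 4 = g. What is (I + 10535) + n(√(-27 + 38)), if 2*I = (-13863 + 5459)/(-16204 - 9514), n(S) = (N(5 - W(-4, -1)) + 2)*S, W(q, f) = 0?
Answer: 12315606/1169 + 11*√11/5 ≈ 10542.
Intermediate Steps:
N(g) = -⅘ + g/5
n(S) = 11*S/5 (n(S) = ((-⅘ + (5 - 1*0)/5) + 2)*S = ((-⅘ + (5 + 0)/5) + 2)*S = ((-⅘ + (⅕)*5) + 2)*S = ((-⅘ + 1) + 2)*S = (⅕ + 2)*S = 11*S/5)
I = 191/1169 (I = ((-13863 + 5459)/(-16204 - 9514))/2 = (-8404/(-25718))/2 = (-8404*(-1/25718))/2 = (½)*(382/1169) = 191/1169 ≈ 0.16339)
(I + 10535) + n(√(-27 + 38)) = (191/1169 + 10535) + 11*√(-27 + 38)/5 = 12315606/1169 + 11*√11/5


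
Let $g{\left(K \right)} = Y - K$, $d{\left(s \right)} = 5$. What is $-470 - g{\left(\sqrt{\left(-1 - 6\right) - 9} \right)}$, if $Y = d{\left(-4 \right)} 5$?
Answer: $-495 + 4 i \approx -495.0 + 4.0 i$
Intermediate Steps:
$Y = 25$ ($Y = 5 \cdot 5 = 25$)
$g{\left(K \right)} = 25 - K$
$-470 - g{\left(\sqrt{\left(-1 - 6\right) - 9} \right)} = -470 - \left(25 - \sqrt{\left(-1 - 6\right) - 9}\right) = -470 - \left(25 - \sqrt{-7 - 9}\right) = -470 - \left(25 - \sqrt{-16}\right) = -470 - \left(25 - 4 i\right) = -495 + 4 i$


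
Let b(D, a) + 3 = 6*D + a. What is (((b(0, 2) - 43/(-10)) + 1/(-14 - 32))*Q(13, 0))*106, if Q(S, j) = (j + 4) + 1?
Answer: 39962/23 ≈ 1737.5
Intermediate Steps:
b(D, a) = -3 + a + 6*D (b(D, a) = -3 + (6*D + a) = -3 + (a + 6*D) = -3 + a + 6*D)
Q(S, j) = 5 + j (Q(S, j) = (4 + j) + 1 = 5 + j)
(((b(0, 2) - 43/(-10)) + 1/(-14 - 32))*Q(13, 0))*106 = ((((-3 + 2 + 6*0) - 43/(-10)) + 1/(-14 - 32))*(5 + 0))*106 = ((((-3 + 2 + 0) - 43*(-1/10)) + 1/(-46))*5)*106 = (((-1 + 43/10) - 1/46)*5)*106 = ((33/10 - 1/46)*5)*106 = ((377/115)*5)*106 = (377/23)*106 = 39962/23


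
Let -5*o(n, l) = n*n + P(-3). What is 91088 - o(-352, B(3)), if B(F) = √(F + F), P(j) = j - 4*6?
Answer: 579317/5 ≈ 1.1586e+5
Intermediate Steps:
P(j) = -24 + j (P(j) = j - 24 = -24 + j)
B(F) = √2*√F (B(F) = √(2*F) = √2*√F)
o(n, l) = 27/5 - n²/5 (o(n, l) = -(n*n + (-24 - 3))/5 = -(n² - 27)/5 = -(-27 + n²)/5 = 27/5 - n²/5)
91088 - o(-352, B(3)) = 91088 - (27/5 - ⅕*(-352)²) = 91088 - (27/5 - ⅕*123904) = 91088 - (27/5 - 123904/5) = 91088 - 1*(-123877/5) = 91088 + 123877/5 = 579317/5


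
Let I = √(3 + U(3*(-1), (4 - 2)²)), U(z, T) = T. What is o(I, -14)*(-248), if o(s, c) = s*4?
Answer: -992*√7 ≈ -2624.6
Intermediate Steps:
I = √7 (I = √(3 + (4 - 2)²) = √(3 + 2²) = √(3 + 4) = √7 ≈ 2.6458)
o(s, c) = 4*s
o(I, -14)*(-248) = (4*√7)*(-248) = -992*√7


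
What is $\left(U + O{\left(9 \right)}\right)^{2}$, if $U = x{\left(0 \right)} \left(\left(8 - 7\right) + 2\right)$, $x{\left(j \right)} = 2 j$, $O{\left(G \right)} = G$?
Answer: $81$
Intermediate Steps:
$U = 0$ ($U = 2 \cdot 0 \left(\left(8 - 7\right) + 2\right) = 0 \left(1 + 2\right) = 0 \cdot 3 = 0$)
$\left(U + O{\left(9 \right)}\right)^{2} = \left(0 + 9\right)^{2} = 9^{2} = 81$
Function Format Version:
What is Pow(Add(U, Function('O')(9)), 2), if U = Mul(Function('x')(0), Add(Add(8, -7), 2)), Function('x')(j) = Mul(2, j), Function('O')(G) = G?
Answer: 81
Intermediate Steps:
U = 0 (U = Mul(Mul(2, 0), Add(Add(8, -7), 2)) = Mul(0, Add(1, 2)) = Mul(0, 3) = 0)
Pow(Add(U, Function('O')(9)), 2) = Pow(Add(0, 9), 2) = Pow(9, 2) = 81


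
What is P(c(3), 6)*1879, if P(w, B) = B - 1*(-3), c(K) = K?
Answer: 16911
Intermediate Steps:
P(w, B) = 3 + B (P(w, B) = B + 3 = 3 + B)
P(c(3), 6)*1879 = (3 + 6)*1879 = 9*1879 = 16911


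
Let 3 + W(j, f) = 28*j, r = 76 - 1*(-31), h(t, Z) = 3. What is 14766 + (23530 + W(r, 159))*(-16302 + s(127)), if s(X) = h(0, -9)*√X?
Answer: -432363180 + 79569*√127 ≈ -4.3147e+8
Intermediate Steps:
s(X) = 3*√X
r = 107 (r = 76 + 31 = 107)
W(j, f) = -3 + 28*j
14766 + (23530 + W(r, 159))*(-16302 + s(127)) = 14766 + (23530 + (-3 + 28*107))*(-16302 + 3*√127) = 14766 + (23530 + (-3 + 2996))*(-16302 + 3*√127) = 14766 + (23530 + 2993)*(-16302 + 3*√127) = 14766 + 26523*(-16302 + 3*√127) = 14766 + (-432377946 + 79569*√127) = -432363180 + 79569*√127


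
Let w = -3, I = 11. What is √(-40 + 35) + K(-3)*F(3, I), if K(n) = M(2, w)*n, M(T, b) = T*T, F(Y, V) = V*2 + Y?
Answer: -300 + I*√5 ≈ -300.0 + 2.2361*I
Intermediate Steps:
F(Y, V) = Y + 2*V (F(Y, V) = 2*V + Y = Y + 2*V)
M(T, b) = T²
K(n) = 4*n (K(n) = 2²*n = 4*n)
√(-40 + 35) + K(-3)*F(3, I) = √(-40 + 35) + (4*(-3))*(3 + 2*11) = √(-5) - 12*(3 + 22) = I*√5 - 12*25 = I*√5 - 300 = -300 + I*√5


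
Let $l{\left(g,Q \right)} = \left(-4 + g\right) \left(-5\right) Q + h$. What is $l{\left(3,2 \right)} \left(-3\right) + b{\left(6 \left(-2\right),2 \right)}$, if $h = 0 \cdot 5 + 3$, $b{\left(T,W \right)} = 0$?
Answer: $-39$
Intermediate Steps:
$h = 3$ ($h = 0 + 3 = 3$)
$l{\left(g,Q \right)} = 3 + Q \left(20 - 5 g\right)$ ($l{\left(g,Q \right)} = \left(-4 + g\right) \left(-5\right) Q + 3 = \left(20 - 5 g\right) Q + 3 = Q \left(20 - 5 g\right) + 3 = 3 + Q \left(20 - 5 g\right)$)
$l{\left(3,2 \right)} \left(-3\right) + b{\left(6 \left(-2\right),2 \right)} = \left(3 + 20 \cdot 2 - 10 \cdot 3\right) \left(-3\right) + 0 = \left(3 + 40 - 30\right) \left(-3\right) + 0 = 13 \left(-3\right) + 0 = -39 + 0 = -39$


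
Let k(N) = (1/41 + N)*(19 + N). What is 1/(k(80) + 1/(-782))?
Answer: 32062/254008417 ≈ 0.00012622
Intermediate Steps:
k(N) = (19 + N)*(1/41 + N) (k(N) = (1/41 + N)*(19 + N) = (19 + N)*(1/41 + N))
1/(k(80) + 1/(-782)) = 1/((19/41 + 80² + (780/41)*80) + 1/(-782)) = 1/((19/41 + 6400 + 62400/41) - 1/782) = 1/(324819/41 - 1/782) = 1/(254008417/32062) = 32062/254008417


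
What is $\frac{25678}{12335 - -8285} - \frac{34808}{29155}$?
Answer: $\frac{3090113}{60117610} \approx 0.051401$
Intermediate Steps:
$\frac{25678}{12335 - -8285} - \frac{34808}{29155} = \frac{25678}{12335 + 8285} - \frac{34808}{29155} = \frac{25678}{20620} - \frac{34808}{29155} = 25678 \cdot \frac{1}{20620} - \frac{34808}{29155} = \frac{12839}{10310} - \frac{34808}{29155} = \frac{3090113}{60117610}$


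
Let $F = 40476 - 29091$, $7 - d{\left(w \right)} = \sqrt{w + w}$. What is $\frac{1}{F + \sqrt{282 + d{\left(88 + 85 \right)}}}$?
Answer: $\frac{1}{11385 + \sqrt{289 - \sqrt{346}}} \approx 8.7708 \cdot 10^{-5}$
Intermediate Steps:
$d{\left(w \right)} = 7 - \sqrt{2} \sqrt{w}$ ($d{\left(w \right)} = 7 - \sqrt{w + w} = 7 - \sqrt{2 w} = 7 - \sqrt{2} \sqrt{w}$)
$F = 11385$ ($F = 40476 - 29091 = 11385$)
$\frac{1}{F + \sqrt{282 + d{\left(88 + 85 \right)}}} = \frac{1}{11385 + \sqrt{282 + \left(7 - \sqrt{2} \sqrt{88 + 85}\right)}} = \frac{1}{11385 + \sqrt{282 + \left(7 - \sqrt{2} \sqrt{173}\right)}} = \frac{1}{11385 + \sqrt{282 + \left(7 - \sqrt{346}\right)}} = \frac{1}{11385 + \sqrt{289 - \sqrt{346}}}$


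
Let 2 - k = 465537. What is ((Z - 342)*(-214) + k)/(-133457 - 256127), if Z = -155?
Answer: 27629/29968 ≈ 0.92195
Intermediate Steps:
k = -465535 (k = 2 - 1*465537 = 2 - 465537 = -465535)
((Z - 342)*(-214) + k)/(-133457 - 256127) = ((-155 - 342)*(-214) - 465535)/(-133457 - 256127) = (-497*(-214) - 465535)/(-389584) = (106358 - 465535)*(-1/389584) = -359177*(-1/389584) = 27629/29968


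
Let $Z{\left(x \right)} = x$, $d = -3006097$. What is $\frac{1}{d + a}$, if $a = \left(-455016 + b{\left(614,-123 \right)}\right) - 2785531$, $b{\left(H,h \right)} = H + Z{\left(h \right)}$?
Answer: $- \frac{1}{6246153} \approx -1.601 \cdot 10^{-7}$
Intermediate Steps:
$b{\left(H,h \right)} = H + h$
$a = -3240056$ ($a = \left(-455016 + \left(614 - 123\right)\right) - 2785531 = \left(-455016 + 491\right) - 2785531 = -454525 - 2785531 = -3240056$)
$\frac{1}{d + a} = \frac{1}{-3006097 - 3240056} = \frac{1}{-6246153} = - \frac{1}{6246153}$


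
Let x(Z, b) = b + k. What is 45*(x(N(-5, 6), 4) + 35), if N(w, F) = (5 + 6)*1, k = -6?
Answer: 1485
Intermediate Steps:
N(w, F) = 11 (N(w, F) = 11*1 = 11)
x(Z, b) = -6 + b (x(Z, b) = b - 6 = -6 + b)
45*(x(N(-5, 6), 4) + 35) = 45*((-6 + 4) + 35) = 45*(-2 + 35) = 45*33 = 1485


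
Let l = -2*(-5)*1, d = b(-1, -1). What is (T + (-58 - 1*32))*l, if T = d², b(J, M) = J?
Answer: -890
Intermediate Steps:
d = -1
l = 10 (l = 10*1 = 10)
T = 1 (T = (-1)² = 1)
(T + (-58 - 1*32))*l = (1 + (-58 - 1*32))*10 = (1 + (-58 - 32))*10 = (1 - 90)*10 = -89*10 = -890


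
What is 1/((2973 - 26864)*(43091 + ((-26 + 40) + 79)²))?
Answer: -1/1236120340 ≈ -8.0898e-10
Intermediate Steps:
1/((2973 - 26864)*(43091 + ((-26 + 40) + 79)²)) = 1/(-23891*(43091 + (14 + 79)²)) = 1/(-23891*(43091 + 93²)) = 1/(-23891*(43091 + 8649)) = 1/(-23891*51740) = 1/(-1236120340) = -1/1236120340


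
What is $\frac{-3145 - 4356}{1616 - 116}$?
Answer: $- \frac{7501}{1500} \approx -5.0007$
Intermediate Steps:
$\frac{-3145 - 4356}{1616 - 116} = - \frac{7501}{1500}$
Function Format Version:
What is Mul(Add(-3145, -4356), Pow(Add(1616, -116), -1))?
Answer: Rational(-7501, 1500) ≈ -5.0007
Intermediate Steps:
Mul(Add(-3145, -4356), Pow(Add(1616, -116), -1)) = Mul(-7501, Pow(1500, -1)) = Mul(-7501, Rational(1, 1500)) = Rational(-7501, 1500)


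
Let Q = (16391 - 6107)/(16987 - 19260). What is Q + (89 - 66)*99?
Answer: 5165337/2273 ≈ 2272.5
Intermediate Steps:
Q = -10284/2273 (Q = 10284/(-2273) = 10284*(-1/2273) = -10284/2273 ≈ -4.5244)
Q + (89 - 66)*99 = -10284/2273 + (89 - 66)*99 = -10284/2273 + 23*99 = -10284/2273 + 2277 = 5165337/2273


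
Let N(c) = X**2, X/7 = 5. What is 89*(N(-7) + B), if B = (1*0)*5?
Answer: 109025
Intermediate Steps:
X = 35 (X = 7*5 = 35)
B = 0 (B = 0*5 = 0)
N(c) = 1225 (N(c) = 35**2 = 1225)
89*(N(-7) + B) = 89*(1225 + 0) = 89*1225 = 109025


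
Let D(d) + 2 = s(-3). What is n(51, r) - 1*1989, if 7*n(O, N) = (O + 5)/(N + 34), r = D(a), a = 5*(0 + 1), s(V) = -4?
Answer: -13921/7 ≈ -1988.7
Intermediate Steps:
a = 5 (a = 5*1 = 5)
D(d) = -6 (D(d) = -2 - 4 = -6)
r = -6
n(O, N) = (5 + O)/(7*(34 + N)) (n(O, N) = ((O + 5)/(N + 34))/7 = ((5 + O)/(34 + N))/7 = (5 + O)/(7*(34 + N)))
n(51, r) - 1*1989 = (5 + 51)/(7*(34 - 6)) - 1*1989 = (1/7)*56/28 - 1989 = (1/7)*(1/28)*56 - 1989 = 2/7 - 1989 = -13921/7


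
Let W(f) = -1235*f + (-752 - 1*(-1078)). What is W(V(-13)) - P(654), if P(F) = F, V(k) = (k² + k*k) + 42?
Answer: -469628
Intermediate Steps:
V(k) = 42 + 2*k² (V(k) = (k² + k²) + 42 = 2*k² + 42 = 42 + 2*k²)
W(f) = 326 - 1235*f (W(f) = -1235*f + (-752 + 1078) = -1235*f + 326 = 326 - 1235*f)
W(V(-13)) - P(654) = (326 - 1235*(42 + 2*(-13)²)) - 1*654 = (326 - 1235*(42 + 2*169)) - 654 = (326 - 1235*(42 + 338)) - 654 = (326 - 1235*380) - 654 = (326 - 469300) - 654 = -468974 - 654 = -469628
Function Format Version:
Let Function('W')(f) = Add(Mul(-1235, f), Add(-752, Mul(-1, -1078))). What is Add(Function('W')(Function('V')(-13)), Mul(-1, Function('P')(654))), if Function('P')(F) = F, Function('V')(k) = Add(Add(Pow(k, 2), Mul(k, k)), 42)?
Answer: -469628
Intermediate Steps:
Function('V')(k) = Add(42, Mul(2, Pow(k, 2))) (Function('V')(k) = Add(Add(Pow(k, 2), Pow(k, 2)), 42) = Add(Mul(2, Pow(k, 2)), 42) = Add(42, Mul(2, Pow(k, 2))))
Function('W')(f) = Add(326, Mul(-1235, f)) (Function('W')(f) = Add(Mul(-1235, f), Add(-752, 1078)) = Add(Mul(-1235, f), 326) = Add(326, Mul(-1235, f)))
Add(Function('W')(Function('V')(-13)), Mul(-1, Function('P')(654))) = Add(Add(326, Mul(-1235, Add(42, Mul(2, Pow(-13, 2))))), Mul(-1, 654)) = Add(Add(326, Mul(-1235, Add(42, Mul(2, 169)))), -654) = Add(Add(326, Mul(-1235, Add(42, 338))), -654) = Add(Add(326, Mul(-1235, 380)), -654) = Add(Add(326, -469300), -654) = Add(-468974, -654) = -469628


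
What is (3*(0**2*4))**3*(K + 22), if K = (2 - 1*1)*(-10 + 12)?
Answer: 0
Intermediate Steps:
K = 2 (K = (2 - 1)*2 = 1*2 = 2)
(3*(0**2*4))**3*(K + 22) = (3*(0**2*4))**3*(2 + 22) = (3*(0*4))**3*24 = (3*0)**3*24 = 0**3*24 = 0*24 = 0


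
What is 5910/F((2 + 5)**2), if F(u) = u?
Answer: 5910/49 ≈ 120.61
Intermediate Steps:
5910/F((2 + 5)**2) = 5910/((2 + 5)**2) = 5910/(7**2) = 5910/49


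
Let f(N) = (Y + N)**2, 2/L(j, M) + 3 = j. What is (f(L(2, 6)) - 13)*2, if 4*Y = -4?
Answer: -8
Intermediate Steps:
Y = -1 (Y = (1/4)*(-4) = -1)
L(j, M) = 2/(-3 + j)
f(N) = (-1 + N)**2
(f(L(2, 6)) - 13)*2 = ((-1 + 2/(-3 + 2))**2 - 13)*2 = ((-1 + 2/(-1))**2 - 13)*2 = ((-1 + 2*(-1))**2 - 13)*2 = ((-1 - 2)**2 - 13)*2 = ((-3)**2 - 13)*2 = (9 - 13)*2 = -4*2 = -8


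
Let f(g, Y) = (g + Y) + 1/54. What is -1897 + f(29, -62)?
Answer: -104219/54 ≈ -1930.0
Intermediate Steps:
f(g, Y) = 1/54 + Y + g (f(g, Y) = (Y + g) + 1/54 = 1/54 + Y + g)
-1897 + f(29, -62) = -1897 + (1/54 - 62 + 29) = -1897 - 1781/54 = -104219/54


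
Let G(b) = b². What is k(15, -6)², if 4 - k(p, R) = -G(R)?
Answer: 1600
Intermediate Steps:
k(p, R) = 4 + R² (k(p, R) = 4 - (-1)*R² = 4 + R²)
k(15, -6)² = (4 + (-6)²)² = (4 + 36)² = 40² = 1600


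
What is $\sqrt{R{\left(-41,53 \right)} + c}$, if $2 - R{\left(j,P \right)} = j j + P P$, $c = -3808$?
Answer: $2 i \sqrt{2074} \approx 91.082 i$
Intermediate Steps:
$R{\left(j,P \right)} = 2 - P^{2} - j^{2}$ ($R{\left(j,P \right)} = 2 - \left(j j + P P\right) = 2 - \left(j^{2} + P^{2}\right) = 2 - \left(P^{2} + j^{2}\right) = 2 - P^{2} - j^{2}$)
$\sqrt{R{\left(-41,53 \right)} + c} = \sqrt{\left(2 - 53^{2} - \left(-41\right)^{2}\right) - 3808} = \sqrt{\left(2 - 2809 - 1681\right) - 3808} = \sqrt{-4488 - 3808} = \sqrt{-8296} = 2 i \sqrt{2074}$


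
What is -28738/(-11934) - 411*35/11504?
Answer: 79465681/68644368 ≈ 1.1576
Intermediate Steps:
-28738/(-11934) - 411*35/11504 = -28738*(-1/11934) - 14385*1/11504 = 14369/5967 - 14385/11504 = 79465681/68644368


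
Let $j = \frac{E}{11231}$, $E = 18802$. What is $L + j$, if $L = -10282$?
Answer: $- \frac{115458340}{11231} \approx -10280.0$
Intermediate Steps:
$j = \frac{18802}{11231} \approx 1.6741$
$L + j = -10282 + \frac{18802}{11231} = - \frac{115458340}{11231}$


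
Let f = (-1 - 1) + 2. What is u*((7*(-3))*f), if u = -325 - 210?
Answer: 0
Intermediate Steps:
u = -535
f = 0 (f = -2 + 2 = 0)
u*((7*(-3))*f) = -535*7*(-3)*0 = -(-11235)*0 = -535*0 = 0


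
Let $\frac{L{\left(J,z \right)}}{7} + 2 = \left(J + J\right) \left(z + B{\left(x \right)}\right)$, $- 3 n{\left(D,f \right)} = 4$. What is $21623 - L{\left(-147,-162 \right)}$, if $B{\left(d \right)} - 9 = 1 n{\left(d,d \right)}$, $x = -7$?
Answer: $-295981$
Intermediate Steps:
$n{\left(D,f \right)} = - \frac{4}{3}$ ($n{\left(D,f \right)} = \left(- \frac{1}{3}\right) 4 = - \frac{4}{3}$)
$B{\left(d \right)} = \frac{23}{3}$ ($B{\left(d \right)} = 9 + 1 \left(- \frac{4}{3}\right) = 9 - \frac{4}{3} = \frac{23}{3}$)
$L{\left(J,z \right)} = -14 + 14 J \left(\frac{23}{3} + z\right)$ ($L{\left(J,z \right)} = -14 + 7 \left(J + J\right) \left(z + \frac{23}{3}\right) = -14 + 7 \cdot 2 J \left(\frac{23}{3} + z\right) = -14 + 14 J \left(\frac{23}{3} + z\right)$)
$21623 - L{\left(-147,-162 \right)} = 21623 - \left(-14 + \frac{322}{3} \left(-147\right) + 14 \left(-147\right) \left(-162\right)\right) = 21623 - \left(-14 - 15778 + 333396\right) = 21623 - 317604 = -295981$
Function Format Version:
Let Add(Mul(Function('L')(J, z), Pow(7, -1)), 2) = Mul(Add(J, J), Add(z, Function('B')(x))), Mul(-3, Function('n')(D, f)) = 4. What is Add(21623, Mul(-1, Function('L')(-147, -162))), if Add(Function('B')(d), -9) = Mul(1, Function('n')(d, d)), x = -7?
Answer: -295981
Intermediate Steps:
Function('n')(D, f) = Rational(-4, 3) (Function('n')(D, f) = Mul(Rational(-1, 3), 4) = Rational(-4, 3))
Function('B')(d) = Rational(23, 3) (Function('B')(d) = Add(9, Mul(1, Rational(-4, 3))) = Add(9, Rational(-4, 3)) = Rational(23, 3))
Function('L')(J, z) = Add(-14, Mul(14, J, Add(Rational(23, 3), z))) (Function('L')(J, z) = Add(-14, Mul(7, Mul(Add(J, J), Add(z, Rational(23, 3))))) = Add(-14, Mul(7, Mul(Mul(2, J), Add(Rational(23, 3), z)))) = Add(-14, Mul(7, Mul(2, J, Add(Rational(23, 3), z)))) = Add(-14, Mul(14, J, Add(Rational(23, 3), z))))
Add(21623, Mul(-1, Function('L')(-147, -162))) = Add(21623, Mul(-1, Add(-14, Mul(Rational(322, 3), -147), Mul(14, -147, -162)))) = Add(21623, Mul(-1, Add(-14, -15778, 333396))) = Add(21623, Mul(-1, 317604)) = Add(21623, -317604) = -295981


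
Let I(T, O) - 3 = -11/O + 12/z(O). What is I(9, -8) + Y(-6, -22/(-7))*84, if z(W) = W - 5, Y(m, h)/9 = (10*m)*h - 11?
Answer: -15690745/104 ≈ -1.5087e+5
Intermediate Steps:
Y(m, h) = -99 + 90*h*m (Y(m, h) = 9*((10*m)*h - 11) = 9*(10*h*m - 11) = 9*(-11 + 10*h*m) = -99 + 90*h*m)
z(W) = -5 + W
I(T, O) = 3 - 11/O + 12/(-5 + O) (I(T, O) = 3 + (-11/O + 12/(-5 + O)) = 3 - 11/O + 12/(-5 + O))
I(9, -8) + Y(-6, -22/(-7))*84 = (55 - 8 + 3*(-8)*(-5 - 8))/((-8)*(-5 - 8)) + (-99 + 90*(-22/(-7))*(-6))*84 = -⅛*(55 - 8 + 3*(-8)*(-13))/(-13) + (-99 + 90*(-22*(-⅐))*(-6))*84 = -⅛*(-1/13)*(55 - 8 + 312) + (-99 + 90*(22/7)*(-6))*84 = -⅛*(-1/13)*359 + (-99 - 11880/7)*84 = 359/104 - 12573/7*84 = 359/104 - 150876 = -15690745/104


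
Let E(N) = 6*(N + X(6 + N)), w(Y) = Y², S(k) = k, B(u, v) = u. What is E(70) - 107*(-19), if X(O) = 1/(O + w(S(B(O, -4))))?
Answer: 7177481/2926 ≈ 2453.0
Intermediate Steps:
X(O) = 1/(O + O²)
E(N) = 6*N + 6/((6 + N)*(7 + N)) (E(N) = 6*(N + 1/((6 + N)*(1 + (6 + N)))) = 6*(N + 1/((6 + N)*(7 + N))) = 6*N + 6/((6 + N)*(7 + N)))
E(70) - 107*(-19) = (6*70 + 6/(6 + 70 + (6 + 70)²)) - 107*(-19) = (420 + 6/(6 + 70 + 76²)) + 2033 = (420 + 6/(6 + 70 + 5776)) + 2033 = (420 + 6/5852) + 2033 = (420 + 6*(1/5852)) + 2033 = (420 + 3/2926) + 2033 = 1228923/2926 + 2033 = 7177481/2926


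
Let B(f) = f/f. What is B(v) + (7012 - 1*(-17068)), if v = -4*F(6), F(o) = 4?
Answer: 24081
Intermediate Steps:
v = -16 (v = -4*4 = -16)
B(f) = 1
B(v) + (7012 - 1*(-17068)) = 1 + (7012 - 1*(-17068)) = 1 + (7012 + 17068) = 1 + 24080 = 24081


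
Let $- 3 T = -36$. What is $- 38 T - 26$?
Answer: $-482$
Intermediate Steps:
$T = 12$ ($T = \left(- \frac{1}{3}\right) \left(-36\right) = 12$)
$- 38 T - 26 = \left(-38\right) 12 - 26 = -456 - 26 = -482$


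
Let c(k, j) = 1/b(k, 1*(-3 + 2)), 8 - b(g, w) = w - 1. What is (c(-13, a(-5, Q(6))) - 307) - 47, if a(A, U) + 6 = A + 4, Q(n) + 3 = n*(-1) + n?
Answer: -3539/10 ≈ -353.90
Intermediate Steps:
b(g, w) = 9 - w (b(g, w) = 8 - (w - 1) = 8 - (-1 + w) = 8 + (1 - w) = 9 - w)
Q(n) = -3 (Q(n) = -3 + (n*(-1) + n) = -3 + (-n + n) = -3 + 0 = -3)
a(A, U) = -2 + A (a(A, U) = -6 + (A + 4) = -6 + (4 + A) = -2 + A)
c(k, j) = ⅒ (c(k, j) = 1/(9 - (-3 + 2)) = 1/(9 - (-1)) = 1/(9 - 1*(-1)) = 1/(9 + 1) = 1/10 = ⅒)
(c(-13, a(-5, Q(6))) - 307) - 47 = (⅒ - 307) - 47 = -3069/10 - 47 = -3539/10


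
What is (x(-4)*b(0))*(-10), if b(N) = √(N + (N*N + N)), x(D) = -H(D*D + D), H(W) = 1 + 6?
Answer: 0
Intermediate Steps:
H(W) = 7
x(D) = -7 (x(D) = -1*7 = -7)
b(N) = √(N² + 2*N) (b(N) = √(N + (N² + N)) = √(N + (N + N²)) = √(N² + 2*N))
(x(-4)*b(0))*(-10) = -7*√(0*(2 + 0))*(-10) = -7*√(0*2)*(-10) = -7*√0*(-10) = -7*0*(-10) = 0*(-10) = 0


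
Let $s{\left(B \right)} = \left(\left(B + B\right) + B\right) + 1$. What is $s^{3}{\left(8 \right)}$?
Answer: $15625$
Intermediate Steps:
$s{\left(B \right)} = 1 + 3 B$ ($s{\left(B \right)} = \left(2 B + B\right) + 1 = 3 B + 1 = 1 + 3 B$)
$s^{3}{\left(8 \right)} = \left(1 + 3 \cdot 8\right)^{3} = \left(1 + 24\right)^{3} = 25^{3} = 15625$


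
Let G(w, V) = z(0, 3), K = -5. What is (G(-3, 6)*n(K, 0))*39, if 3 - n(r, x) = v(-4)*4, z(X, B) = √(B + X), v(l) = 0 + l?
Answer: 741*√3 ≈ 1283.4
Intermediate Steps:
v(l) = l
n(r, x) = 19 (n(r, x) = 3 - (-4)*4 = 3 - 1*(-16) = 3 + 16 = 19)
G(w, V) = √3 (G(w, V) = √(3 + 0) = √3)
(G(-3, 6)*n(K, 0))*39 = (√3*19)*39 = (19*√3)*39 = 741*√3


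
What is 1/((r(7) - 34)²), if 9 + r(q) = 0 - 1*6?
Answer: 1/2401 ≈ 0.00041649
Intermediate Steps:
r(q) = -15 (r(q) = -9 + (0 - 1*6) = -9 + (0 - 6) = -9 - 6 = -15)
1/((r(7) - 34)²) = 1/((-15 - 34)²) = 1/((-49)²) = 1/2401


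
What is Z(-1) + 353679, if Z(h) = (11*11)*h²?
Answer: 353800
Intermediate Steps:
Z(h) = 121*h²
Z(-1) + 353679 = 121*(-1)² + 353679 = 121*1 + 353679 = 121 + 353679 = 353800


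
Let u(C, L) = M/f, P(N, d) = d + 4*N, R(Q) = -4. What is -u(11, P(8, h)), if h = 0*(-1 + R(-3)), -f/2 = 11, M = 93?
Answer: 93/22 ≈ 4.2273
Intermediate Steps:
f = -22 (f = -2*11 = -22)
h = 0 (h = 0*(-1 - 4) = 0*(-5) = 0)
u(C, L) = -93/22 (u(C, L) = 93/(-22) = 93*(-1/22) = -93/22)
-u(11, P(8, h)) = -1*(-93/22) = 93/22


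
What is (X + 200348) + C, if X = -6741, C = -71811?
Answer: 121796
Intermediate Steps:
(X + 200348) + C = (-6741 + 200348) - 71811 = 193607 - 71811 = 121796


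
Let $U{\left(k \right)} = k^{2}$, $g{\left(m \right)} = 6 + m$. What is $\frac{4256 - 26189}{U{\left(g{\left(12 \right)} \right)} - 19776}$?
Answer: $\frac{7311}{6484} \approx 1.1275$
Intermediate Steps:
$\frac{4256 - 26189}{U{\left(g{\left(12 \right)} \right)} - 19776} = \frac{4256 - 26189}{\left(6 + 12\right)^{2} - 19776} = - \frac{21933}{18^{2} - 19776} = - \frac{21933}{324 - 19776} = - \frac{21933}{-19452} = \left(-21933\right) \left(- \frac{1}{19452}\right) = \frac{7311}{6484}$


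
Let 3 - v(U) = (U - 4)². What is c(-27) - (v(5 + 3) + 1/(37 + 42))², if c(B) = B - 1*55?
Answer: -1564438/6241 ≈ -250.67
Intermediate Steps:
c(B) = -55 + B (c(B) = B - 55 = -55 + B)
v(U) = 3 - (-4 + U)² (v(U) = 3 - (U - 4)² = 3 - (-4 + U)²)
c(-27) - (v(5 + 3) + 1/(37 + 42))² = (-55 - 27) - ((3 - (-4 + (5 + 3))²) + 1/(37 + 42))² = -82 - ((3 - (-4 + 8)²) + 1/79)² = -82 - ((3 - 1*4²) + 1/79)² = -82 - ((3 - 1*16) + 1/79)² = -82 - ((3 - 16) + 1/79)² = -82 - (-13 + 1/79)² = -82 - (-1026/79)² = -82 - 1*1052676/6241 = -82 - 1052676/6241 = -1564438/6241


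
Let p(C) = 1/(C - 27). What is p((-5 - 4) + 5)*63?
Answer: -63/31 ≈ -2.0323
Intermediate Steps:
p(C) = 1/(-27 + C)
p((-5 - 4) + 5)*63 = 63/(-27 + ((-5 - 4) + 5)) = 63/(-27 + (-9 + 5)) = 63/(-27 - 4) = 63/(-31) = -1/31*63 = -63/31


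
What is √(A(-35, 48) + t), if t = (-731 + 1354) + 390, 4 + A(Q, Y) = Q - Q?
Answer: √1009 ≈ 31.765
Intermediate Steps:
A(Q, Y) = -4 (A(Q, Y) = -4 + (Q - Q) = -4 + 0 = -4)
t = 1013 (t = 623 + 390 = 1013)
√(A(-35, 48) + t) = √(-4 + 1013) = √1009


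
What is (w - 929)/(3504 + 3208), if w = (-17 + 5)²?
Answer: -785/6712 ≈ -0.11695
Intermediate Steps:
w = 144 (w = (-12)² = 144)
(w - 929)/(3504 + 3208) = (144 - 929)/(3504 + 3208) = -785/6712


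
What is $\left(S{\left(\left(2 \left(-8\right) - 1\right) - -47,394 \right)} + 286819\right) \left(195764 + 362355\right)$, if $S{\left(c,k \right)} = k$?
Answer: $160299032347$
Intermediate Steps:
$\left(S{\left(\left(2 \left(-8\right) - 1\right) - -47,394 \right)} + 286819\right) \left(195764 + 362355\right) = \left(394 + 286819\right) \left(195764 + 362355\right) = 287213 \cdot 558119 = 160299032347$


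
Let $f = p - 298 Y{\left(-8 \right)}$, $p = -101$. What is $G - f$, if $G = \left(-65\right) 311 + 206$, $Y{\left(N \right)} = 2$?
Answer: $-19312$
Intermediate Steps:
$G = -20009$ ($G = -20215 + 206 = -20009$)
$f = -697$ ($f = -101 - 596 = -697$)
$G - f = -20009 - -697 = -20009 + 697 = -19312$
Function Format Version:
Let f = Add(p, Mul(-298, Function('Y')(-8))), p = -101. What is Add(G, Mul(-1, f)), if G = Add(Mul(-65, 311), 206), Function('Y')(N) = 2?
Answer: -19312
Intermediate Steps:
G = -20009 (G = Add(-20215, 206) = -20009)
f = -697 (f = Add(-101, Mul(-298, 2)) = Add(-101, -596) = -697)
Add(G, Mul(-1, f)) = Add(-20009, Mul(-1, -697)) = Add(-20009, 697) = -19312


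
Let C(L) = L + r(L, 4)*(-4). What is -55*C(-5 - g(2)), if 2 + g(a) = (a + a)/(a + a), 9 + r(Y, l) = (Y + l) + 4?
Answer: -880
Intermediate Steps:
r(Y, l) = -5 + Y + l (r(Y, l) = -9 + ((Y + l) + 4) = -9 + (4 + Y + l) = -5 + Y + l)
g(a) = -1 (g(a) = -2 + (a + a)/(a + a) = -2 + (2*a)/((2*a)) = -2 + (2*a)*(1/(2*a)) = -2 + 1 = -1)
C(L) = 4 - 3*L (C(L) = L + (-5 + L + 4)*(-4) = L + (-1 + L)*(-4) = L + (4 - 4*L) = 4 - 3*L)
-55*C(-5 - g(2)) = -55*(4 - 3*(-5 - 1*(-1))) = -55*(4 - 3*(-5 + 1)) = -55*(4 - 3*(-4)) = -55*(4 + 12) = -55*16 = -880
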